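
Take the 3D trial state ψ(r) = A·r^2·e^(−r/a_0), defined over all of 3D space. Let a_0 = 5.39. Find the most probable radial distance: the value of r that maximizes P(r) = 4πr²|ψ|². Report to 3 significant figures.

The maximum of P(r) = 4πr²|ψ|² occurs where its derivative vanishes.
This gives r = 3·a_0.
With a_0 = 5.39, the most probable radial distance is 16.17.

r ≈ 16.2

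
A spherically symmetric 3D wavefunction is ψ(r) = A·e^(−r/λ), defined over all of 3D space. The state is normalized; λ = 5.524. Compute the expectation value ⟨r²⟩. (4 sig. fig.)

The expectation value is the |ψ|²-weighted average of r^2: ∫ r^2|ψ|² 4πr² dr.
With ∫₀^∞ r^4 e^(−αr) dr = 4!/α^5, evaluating both integrals, ⟨r²⟩ = 3·λ^2.
With λ = 5.524, ⟨r^2⟩ = 91.544.

⟨r^2⟩ ≈ 91.54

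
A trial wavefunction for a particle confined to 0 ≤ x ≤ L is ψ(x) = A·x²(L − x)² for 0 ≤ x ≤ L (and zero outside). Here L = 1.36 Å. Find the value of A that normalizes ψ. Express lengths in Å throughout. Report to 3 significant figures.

We need A² ∫|f|² dx = 1, taking the integral from 0 to L.
∫|ψ|² dx = A²·(L^9/630).
So A² = (L^9/630)^(−1).
Substituting L = 1.36 gives A² = 39.58, so A = 6.291.

A ≈ 6.29 Å^(-9/2)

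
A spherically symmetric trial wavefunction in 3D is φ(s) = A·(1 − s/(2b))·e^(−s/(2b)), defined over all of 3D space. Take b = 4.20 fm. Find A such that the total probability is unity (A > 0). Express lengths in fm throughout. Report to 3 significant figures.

Require ∫ |φ|² 4πs² ds = 1 over the whole domain.
With ∫₀^∞ s^4 e^(−αs) ds = 4!/α^5, the integral (without the A² prefactor) comes out to 8·π·b^3.
Setting this equal to 1 gives A² = 1/(8·π·b^3).
With b = 4.20: A² = 0.0005370 and A = 0.02317.

A ≈ 0.0232 fm^(-3/2)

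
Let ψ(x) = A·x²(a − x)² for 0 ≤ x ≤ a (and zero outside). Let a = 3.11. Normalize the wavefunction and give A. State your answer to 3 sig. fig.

A ≈ 0.152

We need A² ∫|f|² dx = 1, taking the integral from 0 to a.
Expanding the polynomial and integrating term by term, the integral (without the A² prefactor) comes out to a^9/630.
Setting this equal to 1 gives A² = 1/(a^9/630).
Substituting a = 3.11 gives A² = 0.02315, so A = 0.1521.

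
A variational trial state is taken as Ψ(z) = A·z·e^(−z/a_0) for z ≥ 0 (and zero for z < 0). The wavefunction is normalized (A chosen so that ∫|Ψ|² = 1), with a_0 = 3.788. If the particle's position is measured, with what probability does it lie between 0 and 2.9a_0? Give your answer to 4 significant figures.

|Ψ|² is the probability density, so P = ∫_{0}^{2.9a_0} |Ψ|² dz.
The normalization integral ∫|Ψ|²dz over the whole domain equals a_0^3/4·A², and A² cancels in the ratio.
Substituting u = z/a_0, A² and the length scale cancel in the ratio: P = ∫_{0}^{2.9} u^2·e^(-2·u) du / ∫_{0}^{∞} u^2·e^(-2·u) du.
An antiderivative of u^2·e^(-2·u) is -(2·u^2 + 2·u + 1)·e^(-2·u)/4; evaluating from 0 to 2.9 gives 1/4 - 1181·e^(-29/5)/200, while the full integral is 1/4.
This works out to P = 0.92849.

P ≈ 0.9285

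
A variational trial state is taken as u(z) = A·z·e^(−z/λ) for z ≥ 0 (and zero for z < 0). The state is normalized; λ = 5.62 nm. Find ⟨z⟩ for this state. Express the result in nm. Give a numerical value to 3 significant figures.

By definition ⟨z⟩ = ∫ z |u(z)|² dz.
The ratio of the moment integral to the normalization integral gives ⟨z⟩ = 3·λ/2.
Putting λ = 5.62 gives 8.430.

⟨z⟩ ≈ 8.43 nm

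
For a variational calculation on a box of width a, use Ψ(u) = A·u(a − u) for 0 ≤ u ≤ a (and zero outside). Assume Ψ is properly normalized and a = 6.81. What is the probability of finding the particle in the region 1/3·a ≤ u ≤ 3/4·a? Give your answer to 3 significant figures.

P = ∫_{1/3·a}^{3/4·a} |Ψ(u)|² du.
Since A² = 1/(a^5/30), this is the region integral divided by the full normalization integral.
Let t = u/a; then A² and the length scale cancel, so P = ∫_{1/3}^{3/4} t^2·(1 - t)^2 dt ÷ ∫_{0}^{1} t^2·(1 - t)^2 dt.
With ∫ t^2·(1 - t)^2 dt = t^3·(6·t^2 - 15·t + 10)/30 + C, the region integral is ≈ 0.022887 and the full one is 1/30.
This works out to P = 0.6866.

P ≈ 0.687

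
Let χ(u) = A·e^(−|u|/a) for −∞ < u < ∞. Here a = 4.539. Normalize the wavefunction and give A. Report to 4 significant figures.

Normalization requires ∫|χ|² du = 1, integrated from −∞ to ∞.
Recall ∫₀^∞ u^m e^(−u/β) du = m!·β^(m+1), carrying out the integral gives A² · a.
Setting this equal to 1 gives A² = 1/(a).
Substituting a = 4.539 gives A² = 0.22031, so A = 0.46937.

A ≈ 0.4694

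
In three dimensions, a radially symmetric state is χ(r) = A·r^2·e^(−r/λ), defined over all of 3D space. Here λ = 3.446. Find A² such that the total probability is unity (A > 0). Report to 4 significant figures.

A^2 ≈ 0.000002452

We need A² ∫|f|² 4πr² dr = 1, taking the integral from 0 to ∞.
Using ∫₀^∞ rⁿ e^(−αr) dr = n!/αⁿ⁺¹, with χ = A·r^2·e^(−r/λ), the integral evaluates to A²·[45·π·λ^7/2].
Setting this equal to 1 gives A² = 1/(45·π·λ^7/2).
With λ = 3.446: A² = 0.0000024517 and A = 0.0015658.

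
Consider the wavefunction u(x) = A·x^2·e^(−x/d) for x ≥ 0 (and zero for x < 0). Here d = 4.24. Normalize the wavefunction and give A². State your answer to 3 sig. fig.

A^2 ≈ 0.000973

Normalization requires ∫|u|² dx = 1, integrated from 0 to ∞.
Using ∫₀^∞ xⁿ e^(−αx) dx = n!/αⁿ⁺¹, carrying out the integral gives A² · 3·d^5/4.
Plugging in d = 4.24 yields A = 0.03119.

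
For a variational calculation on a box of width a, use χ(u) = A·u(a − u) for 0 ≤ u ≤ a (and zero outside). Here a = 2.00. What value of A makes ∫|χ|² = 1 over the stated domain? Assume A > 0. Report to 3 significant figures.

Require ∫ |χ|² du = 1 over the whole domain.
Expanding the polynomial and integrating term by term, ∫|χ|² du = A²·(a^5/30).
Hence A² = 1/[a^5/30].
With a = 2.00: A² = 0.9375 and A = 0.9682.

A ≈ 0.968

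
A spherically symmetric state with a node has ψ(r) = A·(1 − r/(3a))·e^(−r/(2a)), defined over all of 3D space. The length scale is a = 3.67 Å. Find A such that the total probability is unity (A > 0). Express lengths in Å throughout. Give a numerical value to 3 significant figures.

A ≈ 0.0491 Å^(-3/2)

Normalization requires ∫|ψ|² 4πr² dr = 1, integrated from 0 to ∞.
In 3D with spherical symmetry the volume element is 4πr² dr.
With ψ = A·(1 − r/(3a))·e^(−r/(2a)), the integral evaluates to A²·[8·π·a^3/3].
Plugging in a = 3.67 yields A = 0.04914.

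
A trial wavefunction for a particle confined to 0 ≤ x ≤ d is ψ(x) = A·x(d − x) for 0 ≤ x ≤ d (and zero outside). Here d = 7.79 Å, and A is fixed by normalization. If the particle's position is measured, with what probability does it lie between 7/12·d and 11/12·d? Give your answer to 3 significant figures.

P = ∫_{7/12·d}^{11/12·d} |ψ(x)|² dx.
The normalization integral ∫|ψ|²dx over the whole domain equals d^5/30·A², and A² cancels in the ratio.
Let u = x/d; then A² and the length scale cancel, so P = ∫_{7/12}^{11/12} u^2·(1 - u)^2 du ÷ ∫_{0}^{1} u^2·(1 - u)^2 du.
With ∫ u^2·(1 - u)^2 du = u^3·(6·u^2 - 15·u + 10)/30 + C, the region integral is ≈ 0.011384 and the full one is 1/30.
Taking the ratio, P = 0.3415.

P ≈ 0.342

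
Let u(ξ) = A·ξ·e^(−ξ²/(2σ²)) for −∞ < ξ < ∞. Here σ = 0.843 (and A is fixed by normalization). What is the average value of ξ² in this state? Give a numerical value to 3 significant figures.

By definition ⟨ξ²⟩ = ∫ ξ^2 |u(ξ)|² dξ.
Evaluating both integrals, ⟨ξ²⟩ = 3·σ^2/2.
With σ = 0.843, ⟨ξ^2⟩ = 1.066.

⟨ξ^2⟩ ≈ 1.07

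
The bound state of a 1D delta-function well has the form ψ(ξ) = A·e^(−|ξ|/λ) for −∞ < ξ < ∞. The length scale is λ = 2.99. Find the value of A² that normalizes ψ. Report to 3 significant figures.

A^2 ≈ 0.334

Normalization requires ∫|ψ|² dξ = 1, integrated from −∞ to ∞.
∫|ψ|² dξ = A²·(λ).
Substituting λ = 2.99 gives A² = 0.3344, so A = 0.5783.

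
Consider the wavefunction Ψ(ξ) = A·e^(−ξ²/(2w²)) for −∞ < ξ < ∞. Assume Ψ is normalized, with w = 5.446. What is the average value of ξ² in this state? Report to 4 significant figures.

By definition ⟨ξ²⟩ = ∫ ξ^2 |Ψ(ξ)|² dξ.
Evaluating both integrals, ⟨ξ²⟩ = w^2/2.
Putting w = 5.446 gives 14.829.

⟨ξ^2⟩ ≈ 14.83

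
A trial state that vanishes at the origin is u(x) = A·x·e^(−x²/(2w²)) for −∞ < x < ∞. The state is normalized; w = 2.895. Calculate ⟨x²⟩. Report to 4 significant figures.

⟨x^2⟩ ≈ 12.57

⟨x²⟩ = ∫ x^2 |u|² dx over the full domain.
The ratio of the moment integral to the normalization integral gives ⟨x²⟩ = 3·w^2/2.
Putting w = 2.895 gives 12.572.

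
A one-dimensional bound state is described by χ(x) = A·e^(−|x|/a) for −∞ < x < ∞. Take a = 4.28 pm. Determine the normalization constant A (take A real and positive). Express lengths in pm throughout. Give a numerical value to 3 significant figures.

A ≈ 0.483 pm^(-1/2)

Require ∫ |χ|² dx = 1 over the whole domain.
Recall ∫₀^∞ x^m e^(−x/β) dx = m!·β^(m+1), with χ = A·e^(−|x|/a), the integral evaluates to A²·[a].
So A² = (a)^(−1).
Plugging in a = 4.28 yields A = 0.4834.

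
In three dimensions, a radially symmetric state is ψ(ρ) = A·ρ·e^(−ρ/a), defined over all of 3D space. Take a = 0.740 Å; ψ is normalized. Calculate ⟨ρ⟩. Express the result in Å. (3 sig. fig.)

By definition ⟨ρ⟩ = ∫ ρ |ψ(ρ)|² 4πρ² dρ.
The ratio of the moment integral to the normalization integral gives ⟨ρ⟩ = 5·a/2.
With a = 0.740, ⟨ρ⟩ = 1.850.

⟨ρ⟩ ≈ 1.85 Å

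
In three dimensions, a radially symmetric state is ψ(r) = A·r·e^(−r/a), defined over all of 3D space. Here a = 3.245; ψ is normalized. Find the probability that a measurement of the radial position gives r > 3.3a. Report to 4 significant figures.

With dV = 4πr²dr, the probability is ∫|ψ|² dV over r > 3.3a.
A² is fixed by ∫₀^∞ 4πr²|ψ|² dr = 1, i.e. A² = (3·π·a^5)^(−1).
Substituting u = r/a, A², 4π and the length scale all cancel in the ratio: P = ∫_{3.3}^{∞} u^4·e^(-2·u) du / ∫_{0}^{∞} u^4·e^(-2·u) du.
Using ∫ u^4·e^(-2·u) du = -(u^4/2 + u^3 + 3·u^2/2 + 3·u/2 + 3/4)·e^(-2·u), the numerator is ≈ 0.159528 and the denominator is 3/4.
This evaluates to P = 0.21270.

P ≈ 0.2127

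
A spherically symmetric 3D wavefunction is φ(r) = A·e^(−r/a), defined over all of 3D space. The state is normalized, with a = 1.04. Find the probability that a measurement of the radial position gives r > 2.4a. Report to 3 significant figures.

Integrate the radial probability density 4πr²|φ|² over r > 2.4a.
The full normalization integral is A²·[π·a^3] = 1, fixing A².
Let u = r/a; then A², 4π and the length scale all cancel, so P = ∫_{2.4}^{∞} u^2·e^(-2·u) du ÷ ∫_{0}^{∞} u^2·e^(-2·u) du.
Using ∫ u^2·e^(-2·u) du = -(2·u^2 + 2·u + 1)·e^(-2·u)/4, the numerator is 433·e^(-24/5)/100 and the denominator is 1/4.
This evaluates to P = 0.1425.

P ≈ 0.143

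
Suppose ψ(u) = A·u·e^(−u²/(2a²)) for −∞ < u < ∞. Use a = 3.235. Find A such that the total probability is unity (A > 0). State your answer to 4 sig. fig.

A ≈ 0.1826

Normalization requires ∫|ψ|² du = 1, integrated from −∞ to ∞.
With ∫_{−∞}^{∞} u^(2m) e^(−αu²) du = (2m−1)!!·√π / (2^m α^(m+1/2)), the integral (without the A² prefactor) comes out to √(π)·a^3/2.
Setting this equal to 1 gives A² = 1/(√(π)·a^3/2).
With a = 3.235: A² = 0.033330 and A = 0.18256.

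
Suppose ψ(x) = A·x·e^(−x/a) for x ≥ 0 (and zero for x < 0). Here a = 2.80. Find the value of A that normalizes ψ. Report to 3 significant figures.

We need A² ∫|f|² dx = 1, taking the integral from 0 to ∞.
Recall ∫₀^∞ x^m e^(−x/β) dx = m!·β^(m+1), with ψ = A·x·e^(−x/a), the integral evaluates to A²·[a^3/4].
With a = 2.80: A² = 0.1822 and A = 0.4269.

A ≈ 0.427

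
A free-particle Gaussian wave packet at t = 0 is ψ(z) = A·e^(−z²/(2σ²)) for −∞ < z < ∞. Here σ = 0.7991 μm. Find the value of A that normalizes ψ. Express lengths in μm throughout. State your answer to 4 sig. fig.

We need A² ∫|f|² dz = 1, taking the integral from −∞ to ∞.
Differentiating ∫e^(−αz²) dz = √(π/α) under α to get the higher moments, carrying out the integral gives A² · √(π)·σ.
Substituting σ = 0.7991 gives A² = 0.70603, so A = 0.84026.

A ≈ 0.8403 μm^(-1/2)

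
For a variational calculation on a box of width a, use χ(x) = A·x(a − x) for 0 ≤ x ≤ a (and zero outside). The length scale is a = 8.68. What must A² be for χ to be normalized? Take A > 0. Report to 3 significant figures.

Require ∫ |χ|² dx = 1 over the whole domain.
∫|χ|² dx = A²·(a^5/30).
Plugging in a = 8.68 yields A = 0.02468.

A^2 ≈ 0.000609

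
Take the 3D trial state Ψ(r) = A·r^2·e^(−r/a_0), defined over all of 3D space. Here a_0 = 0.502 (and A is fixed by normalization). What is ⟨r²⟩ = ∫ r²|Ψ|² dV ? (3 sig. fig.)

By definition ⟨r²⟩ = ∫ r^2 |Ψ(r)|² 4πr² dr.
With ∫₀^∞ r^8 e^(−αr) dr = 8!/α^9, evaluating both integrals, ⟨r²⟩ = 14·a_0^2.
With a_0 = 0.502, ⟨r^2⟩ = 3.528.

⟨r^2⟩ ≈ 3.53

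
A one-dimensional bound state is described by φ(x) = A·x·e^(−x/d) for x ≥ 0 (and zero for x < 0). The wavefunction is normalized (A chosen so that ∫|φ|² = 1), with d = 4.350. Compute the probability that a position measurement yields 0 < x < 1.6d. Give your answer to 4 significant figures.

P ≈ 0.6201

P = ∫_{0}^{1.6d} |φ(x)|² dx.
With A² fixed by ∫|φ|² = 1, i.e. A² = (d^3/4)^(−1), substitute and integrate.
Substituting u = x/d, A² and the length scale cancel in the ratio: P = ∫_{0}^{1.6} u^2·e^(-2·u) du / ∫_{0}^{∞} u^2·e^(-2·u) du.
Using ∫ u^2·e^(-2·u) du = -(2·u^2 + 2·u + 1)·e^(-2·u)/4, the numerator is 1/4 - 233·e^(-16/5)/100 and the denominator is 1/4.
This works out to P = 0.62010.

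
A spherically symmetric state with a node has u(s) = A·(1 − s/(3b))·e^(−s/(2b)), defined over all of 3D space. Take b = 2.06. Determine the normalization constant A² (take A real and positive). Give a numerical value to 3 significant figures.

A^2 ≈ 0.0137

Require ∫ |u|² 4πs² ds = 1 over the whole domain.
Recall ∫₀^∞ s^m e^(−s/β) ds = m!·β^(m+1), carrying out the integral gives A² · 8·π·b^3/3.
Setting this equal to 1 gives A² = 1/(8·π·b^3/3).
Substituting b = 2.06 gives A² = 0.01365, so A = 0.1169.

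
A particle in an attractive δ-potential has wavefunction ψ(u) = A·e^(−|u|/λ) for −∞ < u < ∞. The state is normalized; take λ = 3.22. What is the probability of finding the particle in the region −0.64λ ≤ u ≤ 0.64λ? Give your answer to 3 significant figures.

The probability is P = ∫ |ψ|² du over [−0.64λ, 0.64λ].
With A² fixed by ∫|ψ|² = 1, i.e. A² = (λ)^(−1), substitute and integrate.
Both integrals are even about u = 0, so only the u ≥ 0 halves are needed (the factors of 2 cancel). Substituting t = u/λ, A² and the length scale cancel in the ratio: P = ∫_{0}^{0.64} e^(-2·t) dt / ∫_{0}^{∞} e^(-2·t) dt.
Using ∫ e^(-2·t) dt = -e^(-2·t)/2, the numerator is 1/2 - e^(-32/25)/2 and the denominator is 1/2.
The result is P = 0.7220.

P ≈ 0.722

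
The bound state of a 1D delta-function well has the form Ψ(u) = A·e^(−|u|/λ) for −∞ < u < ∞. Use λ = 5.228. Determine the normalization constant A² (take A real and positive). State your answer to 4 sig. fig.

Normalization requires ∫|Ψ|² du = 1, integrated from −∞ to ∞.
With ∫₀^∞ u^0 e^(−αu) du = 0!/α^1, carrying out the integral gives A² · λ.
So A² = (λ)^(−1).
With λ = 5.228: A² = 0.19128 and A = 0.43735.

A^2 ≈ 0.1913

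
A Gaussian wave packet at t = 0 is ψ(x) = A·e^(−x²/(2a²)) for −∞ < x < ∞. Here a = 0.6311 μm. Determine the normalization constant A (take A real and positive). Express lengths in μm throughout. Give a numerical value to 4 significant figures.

Normalization requires ∫|ψ|² dx = 1, integrated from −∞ to ∞.
Differentiating ∫e^(−αx²) dx = √(π/α) under α to get the higher moments, the integral (without the A² prefactor) comes out to √(π)·a.
So A² = (√(π)·a)^(−1).
With a = 0.6311: A² = 0.89398 and A = 0.94550.

A ≈ 0.9455 μm^(-1/2)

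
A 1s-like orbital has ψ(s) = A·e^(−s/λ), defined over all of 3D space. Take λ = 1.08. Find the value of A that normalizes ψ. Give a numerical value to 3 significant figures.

Require ∫ |ψ|² 4πs² ds = 1 over the whole domain.
(Spherical symmetry: dV = 4πs² ds.)
Recall ∫₀^∞ s^m e^(−s/β) ds = m!·β^(m+1), the integral (without the A² prefactor) comes out to π·λ^3.
Setting this equal to 1 gives A² = 1/(π·λ^3).
With λ = 1.08: A² = 0.2527 and A = 0.5027.

A ≈ 0.503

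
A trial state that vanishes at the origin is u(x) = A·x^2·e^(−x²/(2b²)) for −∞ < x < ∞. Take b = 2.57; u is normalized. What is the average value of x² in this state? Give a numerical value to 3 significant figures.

⟨x^2⟩ ≈ 16.5

The expectation value is the |u|²-weighted average of x^2: ∫ x^2|u|² dx.
Differentiating ∫e^(−αx²) dx = √(π/α) under α to get the higher moments, the ratio of the moment integral to the normalization integral gives ⟨x²⟩ = 5·b^2/2.
Putting b = 2.57 gives 16.51.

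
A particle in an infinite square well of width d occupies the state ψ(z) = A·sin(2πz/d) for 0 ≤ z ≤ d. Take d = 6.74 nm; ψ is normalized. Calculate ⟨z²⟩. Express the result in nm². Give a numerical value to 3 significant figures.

⟨z^2⟩ ≈ 14.6 nm^2

The expectation value is the |ψ|²-weighted average of z^2: ∫ z^2|ψ|² dz.
Since the A² factors cancel between numerator and denominator, ⟨z²⟩ = -d^2/(8·π^2) + d^2/3.
With d = 6.74, ⟨z^2⟩ = 14.57.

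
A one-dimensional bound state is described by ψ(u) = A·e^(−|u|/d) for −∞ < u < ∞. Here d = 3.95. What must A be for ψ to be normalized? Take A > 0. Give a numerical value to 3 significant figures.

A ≈ 0.503

Require ∫ |ψ|² du = 1 over the whole domain.
Carrying out the integral gives A² · d.
Plugging in d = 3.95 yields A = 0.5032.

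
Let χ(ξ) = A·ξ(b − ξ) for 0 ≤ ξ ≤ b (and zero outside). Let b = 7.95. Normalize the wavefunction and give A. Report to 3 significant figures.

Require ∫ |χ|² dξ = 1 over the whole domain.
∫|χ|² dξ = A²·(b^5/30).
So A² = (b^5/30)^(−1).
Substituting b = 7.95 gives A² = 0.0009447, so A = 0.03074.

A ≈ 0.0307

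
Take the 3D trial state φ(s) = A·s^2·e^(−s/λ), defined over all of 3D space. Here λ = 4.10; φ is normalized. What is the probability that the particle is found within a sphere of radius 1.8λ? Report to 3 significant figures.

P ≈ 0.0733

Integrate the radial probability density 4πs²|φ|² over s ≤ 1.8λ.
A² is fixed by ∫₀^∞ 4πs²|φ|² ds = 1, i.e. A² = (45·π·λ^7/2)^(−1).
Let u = s/λ; then A², 4π and the length scale all cancel, so P = ∫_{0}^{1.8} u^6·e^(-2·u) du ÷ ∫_{0}^{∞} u^6·e^(-2·u) du.
Using ∫ u^6·e^(-2·u) du = -(4·u^6 + 12·u^5 + 30·u^4 + 60·u^3 + 90·u^2 + 90·u + 45)·e^(-2·u)/8, the numerator is ≈ 0.41216 and the denominator is 45/8.
This evaluates to P = 0.07327.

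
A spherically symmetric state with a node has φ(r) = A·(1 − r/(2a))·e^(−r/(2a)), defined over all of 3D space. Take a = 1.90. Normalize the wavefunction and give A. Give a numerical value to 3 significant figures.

A ≈ 0.0762

Normalization requires ∫|φ|² 4πr² dr = 1, integrated from 0 to ∞.
The angular integral contributes 4π, leaving ∫₀^∞ r²|φ|² dr.
Recall ∫₀^∞ r^m e^(−r/β) dr = m!·β^(m+1), ∫|φ|² 4πr² dr = A²·(8·π·a^3).
So A² = (8·π·a^3)^(−1).
Substituting a = 1.90 gives A² = 0.005801, so A = 0.07616.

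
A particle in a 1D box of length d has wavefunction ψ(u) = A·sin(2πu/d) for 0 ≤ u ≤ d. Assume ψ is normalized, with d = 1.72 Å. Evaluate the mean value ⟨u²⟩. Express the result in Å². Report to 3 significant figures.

⟨u²⟩ = ∫ u^2 |ψ|² du over the full domain.
The ratio of the moment integral to the normalization integral gives ⟨u²⟩ = -d^2/(8·π^2) + d^2/3.
With d = 1.72, ⟨u^2⟩ = 0.9487.

⟨u^2⟩ ≈ 0.949 Å^2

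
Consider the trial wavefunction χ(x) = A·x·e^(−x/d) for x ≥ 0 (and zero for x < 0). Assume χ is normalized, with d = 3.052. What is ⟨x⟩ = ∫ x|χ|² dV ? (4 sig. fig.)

⟨x⟩ ≈ 4.578

⟨x⟩ = ∫ x |χ|² dx over the full domain.
Evaluating both integrals, ⟨x⟩ = 3·d/2.
With d = 3.052, ⟨x⟩ = 4.5780.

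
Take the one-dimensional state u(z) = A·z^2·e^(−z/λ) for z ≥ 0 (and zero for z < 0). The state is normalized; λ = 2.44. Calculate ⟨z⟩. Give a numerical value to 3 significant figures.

⟨z⟩ ≈ 6.10

The expectation value is the |u|²-weighted average of z: ∫ z|u|² dz.
Recall ∫₀^∞ z^m e^(−z/β) dz = m!·β^(m+1), evaluating both integrals, ⟨z⟩ = 5·λ/2.
Putting λ = 2.44 gives 6.100.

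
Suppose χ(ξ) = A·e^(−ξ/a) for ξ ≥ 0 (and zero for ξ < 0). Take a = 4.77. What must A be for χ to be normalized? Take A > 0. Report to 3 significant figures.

A ≈ 0.648

The normalization condition is ∫|χ|² dξ = 1 from 0 to ∞.
With ∫₀^∞ ξ^0 e^(−αξ) dξ = 0!/α^1, carrying out the integral gives A² · a/2.
So A² = (a/2)^(−1).
Substituting a = 4.77 gives A² = 0.4193, so A = 0.6475.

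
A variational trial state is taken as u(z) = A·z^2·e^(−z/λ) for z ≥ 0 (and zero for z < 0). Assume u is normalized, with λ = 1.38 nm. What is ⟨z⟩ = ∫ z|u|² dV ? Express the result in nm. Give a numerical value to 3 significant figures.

⟨z⟩ = ∫ z |u|² dz over the full domain.
With ∫₀^∞ z^5 e^(−αz) dz = 5!/α^6, evaluating both integrals, ⟨z⟩ = 5·λ/2.
Putting λ = 1.38 gives 3.450.

⟨z⟩ ≈ 3.45 nm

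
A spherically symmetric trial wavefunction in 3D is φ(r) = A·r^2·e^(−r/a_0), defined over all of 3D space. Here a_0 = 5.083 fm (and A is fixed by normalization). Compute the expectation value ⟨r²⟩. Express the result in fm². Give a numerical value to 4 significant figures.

⟨r^2⟩ ≈ 361.7 fm^2

The expectation value is the |φ|²-weighted average of r^2: ∫ r^2|φ|² 4πr² dr.
The ratio of the moment integral to the normalization integral gives ⟨r²⟩ = 14·a_0^2.
With a_0 = 5.083, ⟨r^2⟩ = 361.72.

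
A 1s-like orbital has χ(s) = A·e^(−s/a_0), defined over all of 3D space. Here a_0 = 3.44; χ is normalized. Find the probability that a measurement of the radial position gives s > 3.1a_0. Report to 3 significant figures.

P ≈ 0.0536

P = ∫ |χ|² 4πs² ds over s > 3.1a_0.
Normalization gives A² = 1/(π·a_0^3).
Let u = s/a_0; then A², 4π and the length scale all cancel, so P = ∫_{3.1}^{∞} u^2·e^(-2·u) du ÷ ∫_{0}^{∞} u^2·e^(-2·u) du.
With ∫ u^2·e^(-2·u) du = -(2·u^2 + 2·u + 1)·e^(-2·u)/4 + C, the region integral is 1321·e^(-31/5)/200 and the full one is 1/4.
The region integral divided by the full integral gives P = 0.05362.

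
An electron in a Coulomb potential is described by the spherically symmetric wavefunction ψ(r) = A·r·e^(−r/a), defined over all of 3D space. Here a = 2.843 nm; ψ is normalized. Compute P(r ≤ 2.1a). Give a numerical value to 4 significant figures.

P = ∫ |ψ|² 4πr² dr over r ≤ 2.1a.
Normalization gives A² = 1/(3·π·a^5).
In terms of u = r/a (A², 4π and the length scale all cancel between numerator and denominator), P = [∫_{0}^{2.1} u^4·e^(-2·u) du] / [∫_{0}^{∞} u^4·e^(-2·u) du].
With ∫ u^4·e^(-2·u) du = -(u^4/2 + u^3 + 3·u^2/2 + 3·u/2 + 3/4)·e^(-2·u) + C, the region integral is ≈ 0.307630 and the full one is 3/4.
The region integral divided by the full integral gives P = 0.41017.

P ≈ 0.4102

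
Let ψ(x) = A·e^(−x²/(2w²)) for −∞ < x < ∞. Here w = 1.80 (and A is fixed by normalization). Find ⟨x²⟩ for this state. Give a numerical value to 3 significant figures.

The expectation value is the |ψ|²-weighted average of x^2: ∫ x^2|ψ|² dx.
With ∫_{−∞}^{∞} x^(2m) e^(−αx²) dx = (2m−1)!!·√π / (2^m α^(m+1/2)), the ratio of the moment integral to the normalization integral gives ⟨x²⟩ = w^2/2.
Putting w = 1.80 gives 1.620.

⟨x^2⟩ ≈ 1.62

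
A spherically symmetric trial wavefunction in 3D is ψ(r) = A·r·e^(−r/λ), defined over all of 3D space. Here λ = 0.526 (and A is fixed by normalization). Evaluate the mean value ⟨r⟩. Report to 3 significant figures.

⟨r⟩ ≈ 1.32

⟨r⟩ = ∫ r |ψ|² 4πr² dr over the full domain.
Using ∫₀^∞ rⁿ e^(−αr) dr = n!/αⁿ⁺¹, the ratio of the moment integral to the normalization integral gives ⟨r⟩ = 5·λ/2.
With λ = 0.526, ⟨r⟩ = 1.315.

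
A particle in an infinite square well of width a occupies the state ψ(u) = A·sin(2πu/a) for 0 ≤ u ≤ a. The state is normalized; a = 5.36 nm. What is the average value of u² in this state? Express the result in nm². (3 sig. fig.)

The expectation value is the |ψ|²-weighted average of u^2: ∫ u^2|ψ|² du.
Using sin²θ = (1 − cos 2θ)/2, since the A² factors cancel between numerator and denominator, ⟨u²⟩ = -a^2/(8·π^2) + a^2/3.
Putting a = 5.36 gives 9.213.

⟨u^2⟩ ≈ 9.21 nm^2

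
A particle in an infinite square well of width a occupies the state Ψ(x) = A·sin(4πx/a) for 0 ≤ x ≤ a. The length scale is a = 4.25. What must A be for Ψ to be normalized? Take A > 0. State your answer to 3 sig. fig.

Require ∫ |Ψ|² dx = 1 over the whole domain.
∫|Ψ|² dx = A²·(a/2).
Plugging in a = 4.25 yields A = 0.6860.

A ≈ 0.686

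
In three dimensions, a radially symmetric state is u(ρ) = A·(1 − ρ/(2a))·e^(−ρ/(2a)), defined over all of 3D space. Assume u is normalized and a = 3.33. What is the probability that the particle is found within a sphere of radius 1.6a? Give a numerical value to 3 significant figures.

P = ∫ |u|² 4πρ² dρ over ρ ≤ 1.6a.
The full normalization integral is A²·[8·π·a^3] = 1, fixing A².
In terms of t = ρ/a (A², 4π and the length scale all cancel between numerator and denominator), P = [∫_{0}^{1.6} t^2·(1 - t/2)^2·e^(-t) dt] / [∫_{0}^{∞} t^2·(1 - t/2)^2·e^(-t) dt].
With ∫ t^2·(1 - t/2)^2·e^(-t) dt = -(t^4/4 + t^2 + 2·t + 2)·e^(-t) + C, the region integral is 2 - 5874·e^(-8/5)/625 and the full one is 2.
The region integral divided by the full integral gives P = 0.05125.

P ≈ 0.0512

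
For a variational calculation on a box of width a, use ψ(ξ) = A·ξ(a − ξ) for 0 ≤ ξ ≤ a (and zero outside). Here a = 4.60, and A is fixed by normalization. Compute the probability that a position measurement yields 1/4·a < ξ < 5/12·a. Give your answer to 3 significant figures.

P ≈ 0.243

The probability is P = ∫ |ψ|² dξ over [1/4·a, 5/12·a].
With A² fixed by ∫|ψ|² = 1, i.e. A² = (a^5/30)^(−1), substitute and integrate.
Substituting u = ξ/a, A² and the length scale cancel in the ratio: P = ∫_{1/4}^{5/12} u^2·(1 - u)^2 du / ∫_{0}^{1} u^2·(1 - u)^2 du.
An antiderivative of u^2·(1 - u)^2 is u^3·(6·u^2 - 15·u + 10)/30; evaluating from 1/4 to 5/12 gives ≈ 0.0081035, while the full integral is 1/30.
Taking the ratio, P = 0.2431.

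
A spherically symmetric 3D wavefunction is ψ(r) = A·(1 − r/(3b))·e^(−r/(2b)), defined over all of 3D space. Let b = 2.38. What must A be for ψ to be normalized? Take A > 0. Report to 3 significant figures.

A ≈ 0.0941

Normalization requires ∫|ψ|² 4πr² dr = 1, integrated from 0 to ∞.
Using ∫₀^∞ rⁿ e^(−αr) dr = n!/αⁿ⁺¹, with ψ = A·(1 − r/(3b))·e^(−r/(2b)), the integral evaluates to A²·[8·π·b^3/3].
So A² = (8·π·b^3/3)^(−1).
Substituting b = 2.38 gives A² = 0.008854, so A = 0.09410.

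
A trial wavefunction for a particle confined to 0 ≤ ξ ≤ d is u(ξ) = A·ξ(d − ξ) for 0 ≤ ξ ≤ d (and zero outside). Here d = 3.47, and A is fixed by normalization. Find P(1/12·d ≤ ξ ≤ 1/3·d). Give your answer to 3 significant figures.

P ≈ 0.205

P = ∫_{1/12·d}^{1/3·d} |u(ξ)|² dξ.
Since A² = 1/(d^5/30), this is the region integral divided by the full normalization integral.
Let t = ξ/d; then A² and the length scale cancel, so P = ∫_{1/12}^{1/3} t^2·(1 - t)^2 dt ÷ ∫_{0}^{1} t^2·(1 - t)^2 dt.
An antiderivative of t^2·(1 - t)^2 is t^3·(6·t^2 - 15·t + 10)/30; evaluating from 1/12 to 1/3 gives ≈ 0.0068263, while the full integral is 1/30.
Taking the ratio, P = 0.2048.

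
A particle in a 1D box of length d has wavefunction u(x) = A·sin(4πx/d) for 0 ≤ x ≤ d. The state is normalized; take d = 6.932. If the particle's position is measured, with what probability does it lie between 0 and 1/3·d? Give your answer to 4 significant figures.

The probability is P = ∫ |u|² dx over [0, 1/3·d].
Since A² = 1/(d/2), this is the region integral divided by the full normalization integral.
Let t = x/d; then A² and the length scale cancel, so P = ∫_{0}^{1/3} sin(4·π·t)^2 dt ÷ ∫_{0}^{1} sin(4·π·t)^2 dt.
With ∫ sin(4·π·t)^2 dt = t/2 - sin(4·π·t)·cos(4·π·t)/(8·π) + C, the region integral is -√(3)/(32·π) + 1/6 and the full one is 1/2.
Taking the ratio, P = (-√(3)/16 + π/3)/π.

P ≈ 0.2989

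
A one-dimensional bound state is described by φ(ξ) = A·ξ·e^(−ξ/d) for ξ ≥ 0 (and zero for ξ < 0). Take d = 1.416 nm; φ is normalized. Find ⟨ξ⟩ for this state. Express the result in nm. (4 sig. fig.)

The expectation value is the |φ|²-weighted average of ξ: ∫ ξ|φ|² dξ.
Recall ∫₀^∞ ξ^m e^(−ξ/β) dξ = m!·β^(m+1), the ratio of the moment integral to the normalization integral gives ⟨ξ⟩ = 3·d/2.
Putting d = 1.416 gives 2.1240.

⟨ξ⟩ ≈ 2.124 nm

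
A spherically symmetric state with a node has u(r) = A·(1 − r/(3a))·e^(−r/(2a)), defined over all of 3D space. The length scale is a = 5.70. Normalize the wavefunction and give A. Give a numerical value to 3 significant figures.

The normalization condition is ∫|u|² 4πr² dr = 1 from 0 to ∞.
(Spherical symmetry: dV = 4πr² dr.)
The integral (without the A² prefactor) comes out to 8·π·a^3/3.
Hence A² = 1/[8·π·a^3/3].
Plugging in a = 5.70 yields A = 0.02539.

A ≈ 0.0254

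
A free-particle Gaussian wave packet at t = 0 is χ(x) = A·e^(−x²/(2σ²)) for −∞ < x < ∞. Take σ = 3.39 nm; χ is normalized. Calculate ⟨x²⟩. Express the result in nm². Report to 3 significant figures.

⟨x²⟩ = ∫ x^2 |χ|² dx over the full domain.
Differentiating ∫e^(−αx²) dx = √(π/α) under α to get the higher moments, since the A² factors cancel between numerator and denominator, ⟨x²⟩ = σ^2/2.
With σ = 3.39, ⟨x^2⟩ = 5.746.

⟨x^2⟩ ≈ 5.75 nm^2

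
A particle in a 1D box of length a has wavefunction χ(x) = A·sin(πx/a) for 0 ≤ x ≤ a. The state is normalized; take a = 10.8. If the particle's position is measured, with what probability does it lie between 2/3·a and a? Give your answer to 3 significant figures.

The probability is P = ∫ |χ|² dx over [2/3·a, a].
Since A² = 1/(a/2), this is the region integral divided by the full normalization integral.
In terms of u = x/a (A² and the length scale cancel between numerator and denominator), P = [∫_{2/3}^{1} sin(π·u)^2 du] / [∫_{0}^{1} sin(π·u)^2 du].
With ∫ sin(π·u)^2 du = u/2 - sin(2·π·u)/(4·π) + C, the region integral is -√(3)/(8·π) + 1/6 and the full one is 1/2.
This works out to P = (-√(3)/4 + π/3)/π.

P ≈ 0.196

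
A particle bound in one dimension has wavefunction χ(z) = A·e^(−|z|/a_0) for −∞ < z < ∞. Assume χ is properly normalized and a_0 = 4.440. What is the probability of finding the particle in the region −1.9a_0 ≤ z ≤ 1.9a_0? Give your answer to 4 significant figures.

P ≈ 0.9776

P = ∫_{−1.9a_0}^{1.9a_0} |χ(z)|² dz.
Since A² = 1/(a_0), this is the region integral divided by the full normalization integral.
Both integrals are even about z = 0, so only the z ≥ 0 halves are needed (the factors of 2 cancel). In terms of u = z/a_0 (A² and the length scale cancel between numerator and denominator), P = [∫_{0}^{1.9} e^(-2·u) du] / [∫_{0}^{∞} e^(-2·u) du].
Using ∫ e^(-2·u) du = -e^(-2·u)/2, the numerator is 1/2 - e^(-19/5)/2 and the denominator is 1/2.
Evaluating gives P = 0.97763.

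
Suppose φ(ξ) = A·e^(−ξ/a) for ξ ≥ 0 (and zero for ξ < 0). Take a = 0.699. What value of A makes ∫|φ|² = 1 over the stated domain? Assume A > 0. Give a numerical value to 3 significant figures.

We need A² ∫|f|² dξ = 1, taking the integral from 0 to ∞.
∫|φ|² dξ = A²·(a/2).
So A² = (a/2)^(−1).
With a = 0.699: A² = 2.861 and A = 1.692.

A ≈ 1.69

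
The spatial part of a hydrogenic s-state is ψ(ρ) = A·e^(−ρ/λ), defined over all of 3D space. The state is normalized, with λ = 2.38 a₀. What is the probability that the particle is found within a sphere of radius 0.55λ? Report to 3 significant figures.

P ≈ 0.0996

With dV = 4πρ²dρ, the probability is ∫|ψ|² dV over ρ ≤ 0.55λ.
Normalization gives A² = 1/(π·λ^3).
Let u = ρ/λ; then A², 4π and the length scale all cancel, so P = ∫_{0}^{0.55} u^2·e^(-2·u) du ÷ ∫_{0}^{∞} u^2·e^(-2·u) du.
With ∫ u^2·e^(-2·u) du = -(2·u^2 + 2·u + 1)·e^(-2·u)/4 + C, the region integral is 1/4 - 541·e^(-11/10)/800 and the full one is 1/4.
This evaluates to P = 0.09958.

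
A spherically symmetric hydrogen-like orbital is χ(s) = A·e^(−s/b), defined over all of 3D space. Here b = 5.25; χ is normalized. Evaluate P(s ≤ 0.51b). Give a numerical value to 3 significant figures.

P ≈ 0.0840

With dV = 4πs²ds, the probability is ∫|χ|² dV over s ≤ 0.51b.
A² is fixed by ∫₀^∞ 4πs²|χ|² ds = 1, i.e. A² = (π·b^3)^(−1).
In terms of u = s/b (A², 4π and the length scale all cancel between numerator and denominator), P = [∫_{0}^{0.51} u^2·e^(-2·u) du] / [∫_{0}^{∞} u^2·e^(-2·u) du].
Using ∫ u^2·e^(-2·u) du = -(2·u^2 + 2·u + 1)·e^(-2·u)/4, the numerator is ≈ 0.021004 and the denominator is 1/4.
This evaluates to P = 0.08402.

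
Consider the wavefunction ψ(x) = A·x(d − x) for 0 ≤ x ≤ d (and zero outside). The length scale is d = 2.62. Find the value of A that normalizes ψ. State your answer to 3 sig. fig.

A ≈ 0.493

Normalization requires ∫|ψ|² dx = 1, integrated from 0 to d.
Expanding the polynomial and integrating term by term, with ψ = A·x(d − x), the integral evaluates to A²·[d^5/30].
Setting this equal to 1 gives A² = 1/(d^5/30).
Plugging in d = 2.62 yields A = 0.4930.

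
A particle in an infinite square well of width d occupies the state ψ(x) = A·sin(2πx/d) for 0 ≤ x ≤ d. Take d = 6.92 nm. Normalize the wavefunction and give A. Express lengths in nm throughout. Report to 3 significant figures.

The normalization condition is ∫|ψ|² dx = 1 from 0 to d.
The integral (without the A² prefactor) comes out to d/2.
Hence A² = 1/[d/2].
Substituting d = 6.92 gives A² = 0.2890, so A = 0.5376.

A ≈ 0.538 nm^(-1/2)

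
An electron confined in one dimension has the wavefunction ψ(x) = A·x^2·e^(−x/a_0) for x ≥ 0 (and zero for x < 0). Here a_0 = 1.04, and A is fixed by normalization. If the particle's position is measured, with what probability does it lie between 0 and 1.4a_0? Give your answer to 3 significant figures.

P = ∫_{0}^{1.4a_0} |ψ(x)|² dx.
With A² fixed by ∫|ψ|² = 1, i.e. A² = (3·a_0^5/4)^(−1), substitute and integrate.
In terms of u = x/a_0 (A² and the length scale cancel between numerator and denominator), P = [∫_{0}^{1.4} u^4·e^(-2·u) du] / [∫_{0}^{∞} u^4·e^(-2·u) du].
With ∫ u^4·e^(-2·u) du = -(u^4/2 + u^3 + 3·u^2/2 + 3·u/2 + 3/4)·e^(-2·u) + C, the region integral is ≈ 0.11424 and the full one is 3/4.
Taking the ratio, P = 0.1523.

P ≈ 0.152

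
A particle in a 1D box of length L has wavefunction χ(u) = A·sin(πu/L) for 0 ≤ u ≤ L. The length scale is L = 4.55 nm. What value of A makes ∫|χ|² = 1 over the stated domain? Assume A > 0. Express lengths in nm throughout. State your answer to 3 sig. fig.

Require ∫ |χ|² du = 1 over the whole domain.
∫|χ|² du = A²·(L/2).
Substituting L = 4.55 gives A² = 0.4396, so A = 0.6630.

A ≈ 0.663 nm^(-1/2)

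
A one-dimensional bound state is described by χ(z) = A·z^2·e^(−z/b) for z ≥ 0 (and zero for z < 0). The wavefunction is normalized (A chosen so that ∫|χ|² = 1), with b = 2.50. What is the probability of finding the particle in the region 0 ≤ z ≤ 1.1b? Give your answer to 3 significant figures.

P = ∫_{0}^{1.1b} |χ(z)|² dz.
With A² fixed by ∫|χ|² = 1, i.e. A² = (3·b^5/4)^(−1), substitute and integrate.
Substituting u = z/b, A² and the length scale cancel in the ratio: P = ∫_{0}^{1.1} u^4·e^(-2·u) du / ∫_{0}^{∞} u^4·e^(-2·u) du.
An antiderivative of u^4·e^(-2·u) is -(u^4/2 + u^3 + 3·u^2/2 + 3·u/2 + 3/4)·e^(-2·u); evaluating from 0 to 1.1 gives ≈ 0.054372, while the full integral is 3/4.
Evaluating gives P = 0.07250.

P ≈ 0.0725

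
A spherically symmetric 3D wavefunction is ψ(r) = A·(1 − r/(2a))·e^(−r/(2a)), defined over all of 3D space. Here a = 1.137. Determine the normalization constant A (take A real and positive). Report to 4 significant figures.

A ≈ 0.1645

We need A² ∫|f|² 4πr² dr = 1, taking the integral from 0 to ∞.
The angular integral contributes 4π, leaving ∫₀^∞ r²|ψ|² dr.
∫|ψ|² 4πr² dr = A²·(8·π·a^3).
Setting this equal to 1 gives A² = 1/(8·π·a^3).
Plugging in a = 1.137 yields A = 0.16453.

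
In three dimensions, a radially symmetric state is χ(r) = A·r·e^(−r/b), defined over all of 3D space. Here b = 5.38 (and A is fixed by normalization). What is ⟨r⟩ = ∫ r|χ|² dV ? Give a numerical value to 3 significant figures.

By definition ⟨r⟩ = ∫ r |χ(r)|² 4πr² dr.
Evaluating both integrals, ⟨r⟩ = 5·b/2.
Putting b = 5.38 gives 13.45.

⟨r⟩ ≈ 13.5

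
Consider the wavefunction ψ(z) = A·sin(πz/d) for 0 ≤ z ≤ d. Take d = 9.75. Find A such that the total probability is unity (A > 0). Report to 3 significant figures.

Normalization requires ∫|ψ|² dz = 1, integrated from 0 to d.
Carrying out the integral gives A² · d/2.
Setting this equal to 1 gives A² = 1/(d/2).
Substituting d = 9.75 gives A² = 0.2051, so A = 0.4529.

A ≈ 0.453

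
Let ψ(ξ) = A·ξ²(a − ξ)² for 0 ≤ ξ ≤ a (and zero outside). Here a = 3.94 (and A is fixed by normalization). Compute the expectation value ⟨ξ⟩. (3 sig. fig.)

⟨ξ⟩ = ∫ ξ |ψ|² dξ over the full domain.
The ratio of the moment integral to the normalization integral gives ⟨ξ⟩ = a/2.
With a = 3.94, ⟨ξ⟩ = 1.970.

⟨ξ⟩ ≈ 1.97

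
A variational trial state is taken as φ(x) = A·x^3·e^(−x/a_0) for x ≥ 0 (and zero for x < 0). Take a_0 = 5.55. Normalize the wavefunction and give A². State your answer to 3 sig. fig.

A^2 ≈ 0.00000110

Require ∫ |φ|² dx = 1 over the whole domain.
With ∫₀^∞ x^6 e^(−αx) dx = 6!/α^7, carrying out the integral gives A² · 45·a_0^7/8.
Setting this equal to 1 gives A² = 1/(45·a_0^7/8).
With a_0 = 5.55: A² = 0.000001096 and A = 0.001047.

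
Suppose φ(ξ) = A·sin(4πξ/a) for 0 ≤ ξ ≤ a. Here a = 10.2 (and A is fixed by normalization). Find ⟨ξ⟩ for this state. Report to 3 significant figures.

⟨ξ⟩ ≈ 5.10

⟨ξ⟩ = ∫ ξ |φ|² dξ over the full domain.
The ratio of the moment integral to the normalization integral gives ⟨ξ⟩ = a/2.
Putting a = 10.2 gives 5.100.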